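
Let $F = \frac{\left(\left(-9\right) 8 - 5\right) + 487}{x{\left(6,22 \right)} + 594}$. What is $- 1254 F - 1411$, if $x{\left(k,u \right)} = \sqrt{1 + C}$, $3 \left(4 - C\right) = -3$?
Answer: $- \frac{1409197}{619} + \frac{902 \sqrt{6}}{619} \approx -2273.0$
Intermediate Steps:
$C = 5$ ($C = 4 - -1 = 4 + 1 = 5$)
$x{\left(k,u \right)} = \sqrt{6}$ ($x{\left(k,u \right)} = \sqrt{1 + 5} = \sqrt{6}$)
$F = \frac{410}{594 + \sqrt{6}}$ ($F = \frac{\left(\left(-9\right) 8 - 5\right) + 487}{\sqrt{6} + 594} = \frac{\left(-72 - 5\right) + 487}{594 + \sqrt{6}} = \frac{-77 + 487}{594 + \sqrt{6}} = \frac{410}{594 + \sqrt{6}} \approx 0.6874$)
$- 1254 F - 1411 = - 1254 \left(\frac{8118}{11761} - \frac{41 \sqrt{6}}{35283}\right) - 1411 = \left(- \frac{535788}{619} + \frac{902 \sqrt{6}}{619}\right) - 1411 = - \frac{1409197}{619} + \frac{902 \sqrt{6}}{619}$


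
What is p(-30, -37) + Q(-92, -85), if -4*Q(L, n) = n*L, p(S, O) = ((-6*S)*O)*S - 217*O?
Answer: 205874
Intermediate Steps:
p(S, O) = -217*O - 6*O*S² (p(S, O) = (-6*O*S)*S - 217*O = -6*O*S² - 217*O = -217*O - 6*O*S²)
Q(L, n) = -L*n/4 (Q(L, n) = -n*L/4 = -L*n/4)
p(-30, -37) + Q(-92, -85) = -1*(-37)*(217 + 6*(-30)²) - ¼*(-92)*(-85) = -1*(-37)*(217 + 6*900) - 1955 = -1*(-37)*(217 + 5400) - 1955 = -1*(-37)*5617 - 1955 = 207829 - 1955 = 205874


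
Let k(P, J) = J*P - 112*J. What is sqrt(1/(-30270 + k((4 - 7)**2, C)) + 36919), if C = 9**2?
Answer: sqrt(55044891349098)/38613 ≈ 192.14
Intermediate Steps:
C = 81
k(P, J) = -112*J + J*P
sqrt(1/(-30270 + k((4 - 7)**2, C)) + 36919) = sqrt(1/(-30270 + 81*(-112 + (4 - 7)**2)) + 36919) = sqrt(1/(-30270 + 81*(-112 + (-3)**2)) + 36919) = sqrt(1/(-30270 + 81*(-112 + 9)) + 36919) = sqrt(1/(-30270 + 81*(-103)) + 36919) = sqrt(1/(-30270 - 8343) + 36919) = sqrt(1/(-38613) + 36919) = sqrt(-1/38613 + 36919) = sqrt(1425553346/38613) = sqrt(55044891349098)/38613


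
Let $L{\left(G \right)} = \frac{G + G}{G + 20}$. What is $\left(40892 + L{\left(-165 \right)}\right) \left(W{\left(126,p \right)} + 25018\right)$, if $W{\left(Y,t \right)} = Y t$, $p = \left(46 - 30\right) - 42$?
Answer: $\frac{25784577028}{29} \approx 8.8912 \cdot 10^{8}$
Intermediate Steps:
$L{\left(G \right)} = \frac{2 G}{20 + G}$
$p = -26$ ($p = \left(46 - 30\right) - 42 = 16 - 42 = -26$)
$\left(40892 + L{\left(-165 \right)}\right) \left(W{\left(126,p \right)} + 25018\right) = \left(40892 + 2 \left(-165\right) \frac{1}{20 - 165}\right) \left(126 \left(-26\right) + 25018\right) = \left(40892 + 2 \left(-165\right) \frac{1}{-145}\right) \left(-3276 + 25018\right) = \left(40892 + 2 \left(-165\right) \left(- \frac{1}{145}\right)\right) 21742 = \left(40892 + \frac{66}{29}\right) 21742 = \frac{1185934}{29} \cdot 21742 = \frac{25784577028}{29}$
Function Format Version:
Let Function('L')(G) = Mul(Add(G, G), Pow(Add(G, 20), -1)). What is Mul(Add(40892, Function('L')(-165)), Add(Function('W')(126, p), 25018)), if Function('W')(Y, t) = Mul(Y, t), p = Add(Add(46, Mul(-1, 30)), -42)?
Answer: Rational(25784577028, 29) ≈ 8.8912e+8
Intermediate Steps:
Function('L')(G) = Mul(2, G, Pow(Add(20, G), -1)) (Function('L')(G) = Mul(Mul(2, G), Pow(Add(20, G), -1)) = Mul(2, G, Pow(Add(20, G), -1)))
p = -26 (p = Add(Add(46, -30), -42) = Add(16, -42) = -26)
Mul(Add(40892, Function('L')(-165)), Add(Function('W')(126, p), 25018)) = Mul(Add(40892, Mul(2, -165, Pow(Add(20, -165), -1))), Add(Mul(126, -26), 25018)) = Mul(Add(40892, Mul(2, -165, Pow(-145, -1))), Add(-3276, 25018)) = Mul(Add(40892, Mul(2, -165, Rational(-1, 145))), 21742) = Mul(Add(40892, Rational(66, 29)), 21742) = Mul(Rational(1185934, 29), 21742) = Rational(25784577028, 29)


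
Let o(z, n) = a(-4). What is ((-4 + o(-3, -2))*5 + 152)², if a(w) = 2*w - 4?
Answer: 5184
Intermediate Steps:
a(w) = -4 + 2*w
o(z, n) = -12 (o(z, n) = -4 + 2*(-4) = -4 - 8 = -12)
((-4 + o(-3, -2))*5 + 152)² = ((-4 - 12)*5 + 152)² = (-16*5 + 152)² = (-80 + 152)² = 72² = 5184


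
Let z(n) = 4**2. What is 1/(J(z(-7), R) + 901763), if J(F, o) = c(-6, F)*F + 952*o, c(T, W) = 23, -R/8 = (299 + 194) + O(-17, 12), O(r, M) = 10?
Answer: -1/2928717 ≈ -3.4145e-7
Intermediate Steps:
z(n) = 16
R = -4024 (R = -8*((299 + 194) + 10) = -8*(493 + 10) = -8*503 = -4024)
J(F, o) = 23*F + 952*o
1/(J(z(-7), R) + 901763) = 1/((23*16 + 952*(-4024)) + 901763) = 1/((368 - 3830848) + 901763) = 1/(-3830480 + 901763) = 1/(-2928717) = -1/2928717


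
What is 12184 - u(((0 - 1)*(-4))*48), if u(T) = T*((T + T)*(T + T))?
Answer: -28299368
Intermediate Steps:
u(T) = 4*T³ (u(T) = T*((2*T)*(2*T)) = T*(4*T²) = 4*T³)
12184 - u(((0 - 1)*(-4))*48) = 12184 - 4*(((0 - 1)*(-4))*48)³ = 12184 - 4*(-1*(-4)*48)³ = 12184 - 4*(4*48)³ = 12184 - 4*192³ = 12184 - 4*7077888 = 12184 - 1*28311552 = 12184 - 28311552 = -28299368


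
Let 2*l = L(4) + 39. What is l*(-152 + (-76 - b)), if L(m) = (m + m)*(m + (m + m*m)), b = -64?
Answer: -18942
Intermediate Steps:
L(m) = 2*m*(m² + 2*m) (L(m) = (2*m)*(m + (m + m²)) = (2*m)*(m² + 2*m) = 2*m*(m² + 2*m))
l = 231/2 (l = (2*4²*(2 + 4) + 39)/2 = (2*16*6 + 39)/2 = (192 + 39)/2 = (½)*231 = 231/2 ≈ 115.50)
l*(-152 + (-76 - b)) = 231*(-152 + (-76 - 1*(-64)))/2 = 231*(-152 + (-76 + 64))/2 = 231*(-152 - 12)/2 = (231/2)*(-164) = -18942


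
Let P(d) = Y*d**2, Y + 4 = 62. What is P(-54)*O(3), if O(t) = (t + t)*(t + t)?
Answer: 6088608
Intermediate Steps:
Y = 58 (Y = -4 + 62 = 58)
P(d) = 58*d**2
O(t) = 4*t**2 (O(t) = (2*t)*(2*t) = 4*t**2)
P(-54)*O(3) = (58*(-54)**2)*(4*3**2) = (58*2916)*(4*9) = 169128*36 = 6088608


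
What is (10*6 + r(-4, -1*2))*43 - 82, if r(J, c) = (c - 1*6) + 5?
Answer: 2369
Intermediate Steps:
r(J, c) = -1 + c (r(J, c) = (c - 6) + 5 = (-6 + c) + 5 = -1 + c)
(10*6 + r(-4, -1*2))*43 - 82 = (10*6 + (-1 - 1*2))*43 - 82 = (60 + (-1 - 2))*43 - 82 = (60 - 3)*43 - 82 = 57*43 - 82 = 2451 - 82 = 2369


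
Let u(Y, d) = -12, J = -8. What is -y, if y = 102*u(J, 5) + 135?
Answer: 1089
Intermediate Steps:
y = -1089 (y = 102*(-12) + 135 = -1224 + 135 = -1089)
-y = -1*(-1089) = 1089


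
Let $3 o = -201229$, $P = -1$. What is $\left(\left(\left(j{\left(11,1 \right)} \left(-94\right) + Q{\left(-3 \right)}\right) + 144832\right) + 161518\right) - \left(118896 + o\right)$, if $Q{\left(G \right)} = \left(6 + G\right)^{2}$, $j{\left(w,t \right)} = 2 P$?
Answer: $\frac{764182}{3} \approx 2.5473 \cdot 10^{5}$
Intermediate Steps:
$j{\left(w,t \right)} = -2$ ($j{\left(w,t \right)} = 2 \left(-1\right) = -2$)
$o = - \frac{201229}{3}$ ($o = \frac{1}{3} \left(-201229\right) = - \frac{201229}{3} \approx -67076.0$)
$\left(\left(\left(j{\left(11,1 \right)} \left(-94\right) + Q{\left(-3 \right)}\right) + 144832\right) + 161518\right) - \left(118896 + o\right) = \left(\left(\left(\left(-2\right) \left(-94\right) + \left(6 - 3\right)^{2}\right) + 144832\right) + 161518\right) - \frac{155459}{3} = \left(\left(\left(188 + 3^{2}\right) + 144832\right) + 161518\right) + \left(-118896 + \frac{201229}{3}\right) = \left(\left(\left(188 + 9\right) + 144832\right) + 161518\right) - \frac{155459}{3} = \left(\left(197 + 144832\right) + 161518\right) - \frac{155459}{3} = \left(145029 + 161518\right) - \frac{155459}{3} = 306547 - \frac{155459}{3} = \frac{764182}{3}$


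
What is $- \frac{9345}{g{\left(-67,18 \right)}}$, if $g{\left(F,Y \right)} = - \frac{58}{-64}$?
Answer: $- \frac{299040}{29} \approx -10312.0$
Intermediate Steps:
$g{\left(F,Y \right)} = \frac{29}{32}$ ($g{\left(F,Y \right)} = \left(-58\right) \left(- \frac{1}{64}\right) = \frac{29}{32}$)
$- \frac{9345}{g{\left(-67,18 \right)}} = - \frac{9345}{\frac{29}{32}} = \left(-9345\right) \frac{32}{29} = - \frac{299040}{29}$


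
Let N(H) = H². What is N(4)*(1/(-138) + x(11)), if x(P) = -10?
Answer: -11048/69 ≈ -160.12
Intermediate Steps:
N(4)*(1/(-138) + x(11)) = 4²*(1/(-138) - 10) = 16*(-1/138 - 10) = 16*(-1381/138) = -11048/69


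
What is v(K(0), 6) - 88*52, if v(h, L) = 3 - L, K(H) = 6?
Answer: -4579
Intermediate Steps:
v(K(0), 6) - 88*52 = (3 - 1*6) - 88*52 = (3 - 6) - 4576 = -3 - 4576 = -4579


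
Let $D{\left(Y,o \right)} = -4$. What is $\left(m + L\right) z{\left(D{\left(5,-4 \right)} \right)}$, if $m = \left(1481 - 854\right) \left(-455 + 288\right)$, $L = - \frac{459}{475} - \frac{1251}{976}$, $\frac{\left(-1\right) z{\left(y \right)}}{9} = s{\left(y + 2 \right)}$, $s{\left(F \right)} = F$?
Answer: $- \frac{436897211481}{231800} \approx -1.8848 \cdot 10^{6}$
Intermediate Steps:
$z{\left(y \right)} = -18 - 9 y$ ($z{\left(y \right)} = - 9 \left(y + 2\right) = - 9 \left(2 + y\right) = -18 - 9 y$)
$L = - \frac{1042209}{463600}$ ($L = \left(-459\right) \frac{1}{475} - \frac{1251}{976} = - \frac{459}{475} - \frac{1251}{976} = - \frac{1042209}{463600} \approx -2.2481$)
$m = -104709$ ($m = 627 \left(-167\right) = -104709$)
$\left(m + L\right) z{\left(D{\left(5,-4 \right)} \right)} = \left(-104709 - \frac{1042209}{463600}\right) \left(-18 - -36\right) = - \frac{48544134609 \left(-18 + 36\right)}{463600} = \left(- \frac{48544134609}{463600}\right) 18 = - \frac{436897211481}{231800}$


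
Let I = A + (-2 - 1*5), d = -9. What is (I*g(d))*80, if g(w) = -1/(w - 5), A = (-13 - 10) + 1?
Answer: -1160/7 ≈ -165.71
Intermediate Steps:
A = -22 (A = -23 + 1 = -22)
I = -29 (I = -22 + (-2 - 1*5) = -22 + (-2 - 5) = -22 - 7 = -29)
g(w) = -1/(-5 + w)
(I*g(d))*80 = -(-29)/(-5 - 9)*80 = -(-29)/(-14)*80 = -(-29)*(-1)/14*80 = -29*1/14*80 = -29/14*80 = -1160/7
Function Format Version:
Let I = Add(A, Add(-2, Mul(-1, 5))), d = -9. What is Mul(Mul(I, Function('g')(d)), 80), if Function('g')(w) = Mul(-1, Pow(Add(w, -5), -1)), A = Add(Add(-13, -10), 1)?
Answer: Rational(-1160, 7) ≈ -165.71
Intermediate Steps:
A = -22 (A = Add(-23, 1) = -22)
I = -29 (I = Add(-22, Add(-2, Mul(-1, 5))) = Add(-22, Add(-2, -5)) = Add(-22, -7) = -29)
Function('g')(w) = Mul(-1, Pow(Add(-5, w), -1))
Mul(Mul(I, Function('g')(d)), 80) = Mul(Mul(-29, Mul(-1, Pow(Add(-5, -9), -1))), 80) = Mul(Mul(-29, Mul(-1, Pow(-14, -1))), 80) = Mul(Mul(-29, Mul(-1, Rational(-1, 14))), 80) = Mul(Mul(-29, Rational(1, 14)), 80) = Mul(Rational(-29, 14), 80) = Rational(-1160, 7)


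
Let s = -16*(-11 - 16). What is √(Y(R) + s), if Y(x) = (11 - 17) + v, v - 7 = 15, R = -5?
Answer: 8*√7 ≈ 21.166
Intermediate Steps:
v = 22 (v = 7 + 15 = 22)
s = 432 (s = -16*(-27) = 432)
Y(x) = 16 (Y(x) = (11 - 17) + 22 = -6 + 22 = 16)
√(Y(R) + s) = √(16 + 432) = √448 = 8*√7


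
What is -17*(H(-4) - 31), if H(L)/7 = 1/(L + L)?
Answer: 4335/8 ≈ 541.88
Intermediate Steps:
H(L) = 7/(2*L) (H(L) = 7/(L + L) = 7/((2*L)) = 7*(1/(2*L)) = 7/(2*L))
-17*(H(-4) - 31) = -17*((7/2)/(-4) - 31) = -17*((7/2)*(-¼) - 31) = -17*(-7/8 - 31) = -17*(-255/8) = 4335/8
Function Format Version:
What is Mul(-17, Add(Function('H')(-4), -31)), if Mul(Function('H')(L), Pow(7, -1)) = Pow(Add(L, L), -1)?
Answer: Rational(4335, 8) ≈ 541.88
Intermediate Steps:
Function('H')(L) = Mul(Rational(7, 2), Pow(L, -1)) (Function('H')(L) = Mul(7, Pow(Add(L, L), -1)) = Mul(7, Pow(Mul(2, L), -1)) = Mul(7, Mul(Rational(1, 2), Pow(L, -1))) = Mul(Rational(7, 2), Pow(L, -1)))
Mul(-17, Add(Function('H')(-4), -31)) = Mul(-17, Add(Mul(Rational(7, 2), Pow(-4, -1)), -31)) = Mul(-17, Add(Mul(Rational(7, 2), Rational(-1, 4)), -31)) = Mul(-17, Add(Rational(-7, 8), -31)) = Mul(-17, Rational(-255, 8)) = Rational(4335, 8)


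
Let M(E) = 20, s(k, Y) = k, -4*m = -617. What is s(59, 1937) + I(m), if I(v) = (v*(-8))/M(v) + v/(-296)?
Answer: -19069/5920 ≈ -3.2211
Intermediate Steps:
m = 617/4 (m = -¼*(-617) = 617/4 ≈ 154.25)
I(v) = -597*v/1480 (I(v) = (v*(-8))/20 + v/(-296) = -8*v*(1/20) + v*(-1/296) = -2*v/5 - v/296 = -597*v/1480)
s(59, 1937) + I(m) = 59 - 597/1480*617/4 = 59 - 368349/5920 = -19069/5920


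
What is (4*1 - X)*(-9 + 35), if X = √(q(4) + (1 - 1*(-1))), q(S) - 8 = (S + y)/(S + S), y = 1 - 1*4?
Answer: 104 - 117*√2/2 ≈ 21.268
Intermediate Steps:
y = -3 (y = 1 - 4 = -3)
q(S) = 8 + (-3 + S)/(2*S) (q(S) = 8 + (S - 3)/(S + S) = 8 + (-3 + S)/((2*S)) = 8 + (-3 + S)*(1/(2*S)) = 8 + (-3 + S)/(2*S))
X = 9*√2/4 (X = √((½)*(-3 + 17*4)/4 + (1 - 1*(-1))) = √((½)*(¼)*(-3 + 68) + (1 + 1)) = √((½)*(¼)*65 + 2) = √(65/8 + 2) = √(81/8) = 9*√2/4 ≈ 3.1820)
(4*1 - X)*(-9 + 35) = (4*1 - 9*√2/4)*(-9 + 35) = (4 - 9*√2/4)*26 = 104 - 117*√2/2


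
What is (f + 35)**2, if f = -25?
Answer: 100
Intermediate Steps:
(f + 35)**2 = (-25 + 35)**2 = 10**2 = 100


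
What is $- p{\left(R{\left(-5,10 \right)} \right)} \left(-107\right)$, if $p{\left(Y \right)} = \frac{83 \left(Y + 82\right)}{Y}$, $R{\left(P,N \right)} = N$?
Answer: $\frac{408526}{5} \approx 81705.0$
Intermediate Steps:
$p{\left(Y \right)} = \frac{6806 + 83 Y}{Y}$ ($p{\left(Y \right)} = \frac{83 \left(82 + Y\right)}{Y} = \frac{6806 + 83 Y}{Y}$)
$- p{\left(R{\left(-5,10 \right)} \right)} \left(-107\right) = - \left(83 + \frac{6806}{10}\right) \left(-107\right) = - \left(83 + 6806 \cdot \frac{1}{10}\right) \left(-107\right) = - \left(83 + \frac{3403}{5}\right) \left(-107\right) = - \frac{3818 \left(-107\right)}{5} = \left(-1\right) \left(- \frac{408526}{5}\right) = \frac{408526}{5}$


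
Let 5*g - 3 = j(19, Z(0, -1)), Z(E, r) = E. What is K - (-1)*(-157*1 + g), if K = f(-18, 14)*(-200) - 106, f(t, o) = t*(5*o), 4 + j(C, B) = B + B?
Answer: 1258684/5 ≈ 2.5174e+5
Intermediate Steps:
j(C, B) = -4 + 2*B (j(C, B) = -4 + (B + B) = -4 + 2*B)
g = -⅕ (g = ⅗ + (-4 + 2*0)/5 = ⅗ + (-4 + 0)/5 = ⅗ + (⅕)*(-4) = ⅗ - ⅘ = -⅕ ≈ -0.20000)
f(t, o) = 5*o*t
K = 251894 (K = (5*14*(-18))*(-200) - 106 = -1260*(-200) - 106 = 252000 - 106 = 251894)
K - (-1)*(-157*1 + g) = 251894 - (-1)*(-157*1 - ⅕) = 251894 - (-1)*(-157 - ⅕) = 251894 - (-1)*(-786)/5 = 251894 - 1*786/5 = 251894 - 786/5 = 1258684/5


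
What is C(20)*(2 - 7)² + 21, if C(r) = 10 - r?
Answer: -229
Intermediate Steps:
C(20)*(2 - 7)² + 21 = (10 - 1*20)*(2 - 7)² + 21 = (10 - 20)*(-5)² + 21 = -10*25 + 21 = -250 + 21 = -229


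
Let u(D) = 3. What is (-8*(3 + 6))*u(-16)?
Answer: -216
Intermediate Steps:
(-8*(3 + 6))*u(-16) = -8*(3 + 6)*3 = -8*9*3 = -72*3 = -216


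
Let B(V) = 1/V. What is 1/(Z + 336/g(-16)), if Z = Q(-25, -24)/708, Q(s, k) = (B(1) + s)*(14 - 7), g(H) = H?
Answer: -59/1253 ≈ -0.047087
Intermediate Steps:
Q(s, k) = 7 + 7*s (Q(s, k) = (1/1 + s)*(14 - 7) = (1 + s)*7 = 7 + 7*s)
Z = -14/59 (Z = (7 + 7*(-25))/708 = (7 - 175)*(1/708) = -168*1/708 = -14/59 ≈ -0.23729)
1/(Z + 336/g(-16)) = 1/(-14/59 + 336/(-16)) = 1/(-14/59 + 336*(-1/16)) = 1/(-14/59 - 21) = 1/(-1253/59) = -59/1253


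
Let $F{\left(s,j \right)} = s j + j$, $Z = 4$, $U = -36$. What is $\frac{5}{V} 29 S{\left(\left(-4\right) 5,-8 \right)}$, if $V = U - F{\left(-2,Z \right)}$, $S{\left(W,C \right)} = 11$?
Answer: $- \frac{1595}{32} \approx -49.844$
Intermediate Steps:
$F{\left(s,j \right)} = j + j s$ ($F{\left(s,j \right)} = j s + j = j + j s$)
$V = -32$ ($V = -36 - 4 \left(1 - 2\right) = -36 - 4 \left(-1\right) = -36 - -4 = -36 + 4 = -32$)
$\frac{5}{V} 29 S{\left(\left(-4\right) 5,-8 \right)} = \frac{5}{-32} \cdot 29 \cdot 11 = 5 \left(- \frac{1}{32}\right) 29 \cdot 11 = \left(- \frac{5}{32}\right) 29 \cdot 11 = \left(- \frac{145}{32}\right) 11 = - \frac{1595}{32}$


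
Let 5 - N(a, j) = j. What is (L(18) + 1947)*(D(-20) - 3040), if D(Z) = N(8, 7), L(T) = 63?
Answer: -6114420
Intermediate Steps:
N(a, j) = 5 - j
D(Z) = -2 (D(Z) = 5 - 1*7 = 5 - 7 = -2)
(L(18) + 1947)*(D(-20) - 3040) = (63 + 1947)*(-2 - 3040) = 2010*(-3042) = -6114420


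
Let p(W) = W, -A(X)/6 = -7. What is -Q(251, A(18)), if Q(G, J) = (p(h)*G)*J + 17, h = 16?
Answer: -168689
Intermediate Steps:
A(X) = 42 (A(X) = -6*(-7) = 42)
Q(G, J) = 17 + 16*G*J (Q(G, J) = (16*G)*J + 17 = 16*G*J + 17 = 17 + 16*G*J)
-Q(251, A(18)) = -(17 + 16*251*42) = -(17 + 168672) = -1*168689 = -168689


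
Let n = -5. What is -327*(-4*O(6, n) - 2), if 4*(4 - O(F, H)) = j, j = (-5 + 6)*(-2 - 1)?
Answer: 6867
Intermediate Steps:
j = -3 (j = 1*(-3) = -3)
O(F, H) = 19/4 (O(F, H) = 4 - ¼*(-3) = 4 + ¾ = 19/4)
-327*(-4*O(6, n) - 2) = -327*(-4*19/4 - 2) = -327*(-19 - 2) = -327*(-21) = 6867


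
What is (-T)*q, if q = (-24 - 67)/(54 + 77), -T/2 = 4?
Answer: -728/131 ≈ -5.5573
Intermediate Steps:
T = -8 (T = -2*4 = -8)
q = -91/131 ≈ -0.69466
(-T)*q = -1*(-8)*(-91/131) = 8*(-91/131) = -728/131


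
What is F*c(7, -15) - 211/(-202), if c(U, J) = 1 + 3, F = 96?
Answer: 77779/202 ≈ 385.04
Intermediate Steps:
c(U, J) = 4
F*c(7, -15) - 211/(-202) = 96*4 - 211/(-202) = 384 - 211*(-1/202) = 384 + 211/202 = 77779/202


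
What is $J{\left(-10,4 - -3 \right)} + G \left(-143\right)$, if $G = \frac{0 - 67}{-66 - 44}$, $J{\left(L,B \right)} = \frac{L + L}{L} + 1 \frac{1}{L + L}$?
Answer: $- \frac{1703}{20} \approx -85.15$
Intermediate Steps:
$J{\left(L,B \right)} = 2 + \frac{1}{2 L}$ ($J{\left(L,B \right)} = \frac{2 L}{L} + 1 \frac{1}{2 L} = 2 + 1 \frac{1}{2 L} = 2 + \frac{1}{2 L}$)
$G = \frac{67}{110}$ ($G = - \frac{67}{-110} = \left(-67\right) \left(- \frac{1}{110}\right) = \frac{67}{110} \approx 0.60909$)
$J{\left(-10,4 - -3 \right)} + G \left(-143\right) = \left(2 + \frac{1}{2 \left(-10\right)}\right) + \frac{67}{110} \left(-143\right) = \left(2 + \frac{1}{2} \left(- \frac{1}{10}\right)\right) - \frac{871}{10} = \left(2 - \frac{1}{20}\right) - \frac{871}{10} = \frac{39}{20} - \frac{871}{10} = - \frac{1703}{20}$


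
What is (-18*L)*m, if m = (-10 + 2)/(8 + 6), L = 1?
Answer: 72/7 ≈ 10.286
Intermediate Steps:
m = -4/7 (m = -8/14 = -8*1/14 = -4/7 ≈ -0.57143)
(-18*L)*m = -18*1*(-4/7) = -18*(-4/7) = 72/7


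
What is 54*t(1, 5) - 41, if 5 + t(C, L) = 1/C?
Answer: -257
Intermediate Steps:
t(C, L) = -5 + 1/C
54*t(1, 5) - 41 = 54*(-5 + 1/1) - 41 = 54*(-5 + 1) - 41 = 54*(-4) - 41 = -216 - 41 = -257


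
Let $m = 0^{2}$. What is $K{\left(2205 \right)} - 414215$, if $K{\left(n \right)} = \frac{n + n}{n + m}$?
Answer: $-414213$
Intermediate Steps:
$m = 0$
$K{\left(n \right)} = 2$ ($K{\left(n \right)} = \frac{n + n}{n + 0} = \frac{2 n}{n} = 2$)
$K{\left(2205 \right)} - 414215 = 2 - 414215 = -414213$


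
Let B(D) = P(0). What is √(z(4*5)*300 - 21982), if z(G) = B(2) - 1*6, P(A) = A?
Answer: I*√23782 ≈ 154.21*I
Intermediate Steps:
B(D) = 0
z(G) = -6 (z(G) = 0 - 1*6 = 0 - 6 = -6)
√(z(4*5)*300 - 21982) = √(-6*300 - 21982) = √(-1800 - 21982) = √(-23782) = I*√23782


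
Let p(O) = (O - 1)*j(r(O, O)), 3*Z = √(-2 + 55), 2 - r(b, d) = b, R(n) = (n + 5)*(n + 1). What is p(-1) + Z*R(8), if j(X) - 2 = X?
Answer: -10 + 39*√53 ≈ 273.92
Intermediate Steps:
R(n) = (1 + n)*(5 + n) (R(n) = (5 + n)*(1 + n) = (1 + n)*(5 + n))
r(b, d) = 2 - b
j(X) = 2 + X
Z = √53/3 (Z = √(-2 + 55)/3 = √53/3 ≈ 2.4267)
p(O) = (-1 + O)*(4 - O) (p(O) = (O - 1)*(2 + (2 - O)) = (-1 + O)*(4 - O))
p(-1) + Z*R(8) = -(-1 - 1)*(-4 - 1) + (√53/3)*(5 + 8² + 6*8) = -1*(-2)*(-5) + (√53/3)*(5 + 64 + 48) = -10 + (√53/3)*117 = -10 + 39*√53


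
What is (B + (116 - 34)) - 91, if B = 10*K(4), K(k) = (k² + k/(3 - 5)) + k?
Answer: 171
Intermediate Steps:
K(k) = k² + k/2 (K(k) = (k² + k/(-2)) + k = (k² - k/2) + k = k² + k/2)
B = 180 (B = 10*(4*(½ + 4)) = 10*(4*(9/2)) = 10*18 = 180)
(B + (116 - 34)) - 91 = (180 + (116 - 34)) - 91 = (180 + 82) - 91 = 262 - 91 = 171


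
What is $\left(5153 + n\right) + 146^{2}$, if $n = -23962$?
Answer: $2507$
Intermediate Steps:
$\left(5153 + n\right) + 146^{2} = \left(5153 - 23962\right) + 146^{2} = -18809 + 21316 = 2507$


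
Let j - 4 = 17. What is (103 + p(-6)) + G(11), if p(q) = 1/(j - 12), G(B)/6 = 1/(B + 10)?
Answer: 6514/63 ≈ 103.40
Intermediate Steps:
j = 21 (j = 4 + 17 = 21)
G(B) = 6/(10 + B) (G(B) = 6/(B + 10) = 6/(10 + B))
p(q) = ⅑ (p(q) = 1/(21 - 12) = 1/9 = ⅑)
(103 + p(-6)) + G(11) = (103 + ⅑) + 6/(10 + 11) = 928/9 + 6/21 = 928/9 + 6*(1/21) = 928/9 + 2/7 = 6514/63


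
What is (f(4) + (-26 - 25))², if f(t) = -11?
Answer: 3844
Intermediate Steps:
(f(4) + (-26 - 25))² = (-11 + (-26 - 25))² = (-11 - 51)² = (-62)² = 3844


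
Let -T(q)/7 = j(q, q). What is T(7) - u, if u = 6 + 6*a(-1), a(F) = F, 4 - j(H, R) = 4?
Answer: 0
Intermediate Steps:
j(H, R) = 0 (j(H, R) = 4 - 1*4 = 4 - 4 = 0)
T(q) = 0 (T(q) = -7*0 = 0)
u = 0 (u = 6 + 6*(-1) = 6 - 6 = 0)
T(7) - u = 0 - 1*0 = 0 + 0 = 0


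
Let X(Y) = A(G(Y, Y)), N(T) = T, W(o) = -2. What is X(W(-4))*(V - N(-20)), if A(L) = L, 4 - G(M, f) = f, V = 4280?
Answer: 25800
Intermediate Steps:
G(M, f) = 4 - f
X(Y) = 4 - Y
X(W(-4))*(V - N(-20)) = (4 - 1*(-2))*(4280 - 1*(-20)) = (4 + 2)*(4280 + 20) = 6*4300 = 25800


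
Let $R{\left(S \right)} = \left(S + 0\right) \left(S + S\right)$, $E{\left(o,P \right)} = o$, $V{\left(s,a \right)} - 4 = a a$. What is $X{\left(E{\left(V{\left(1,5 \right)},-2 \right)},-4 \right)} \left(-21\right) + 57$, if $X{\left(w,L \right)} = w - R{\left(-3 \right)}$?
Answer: $-174$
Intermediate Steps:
$V{\left(s,a \right)} = 4 + a^{2}$ ($V{\left(s,a \right)} = 4 + a a = 4 + a^{2}$)
$R{\left(S \right)} = 2 S^{2}$ ($R{\left(S \right)} = S 2 S = 2 S^{2}$)
$X{\left(w,L \right)} = -18 + w$ ($X{\left(w,L \right)} = w - 2 \left(-3\right)^{2} = w - 2 \cdot 9 = w - 18 = -18 + w$)
$X{\left(E{\left(V{\left(1,5 \right)},-2 \right)},-4 \right)} \left(-21\right) + 57 = \left(-18 + \left(4 + 5^{2}\right)\right) \left(-21\right) + 57 = \left(-18 + \left(4 + 25\right)\right) \left(-21\right) + 57 = \left(-18 + 29\right) \left(-21\right) + 57 = 11 \left(-21\right) + 57 = -231 + 57 = -174$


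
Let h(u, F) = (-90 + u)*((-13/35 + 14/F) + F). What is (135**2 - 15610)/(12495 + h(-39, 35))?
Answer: 91525/279171 ≈ 0.32785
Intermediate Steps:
h(u, F) = (-90 + u)*(-13/35 + F + 14/F) (h(u, F) = (-90 + u)*((-13*1/35 + 14/F) + F) = (-90 + u)*((-13/35 + 14/F) + F) = (-90 + u)*(-13/35 + F + 14/F))
(135**2 - 15610)/(12495 + h(-39, 35)) = (135**2 - 15610)/(12495 + (1/35)*(-44100 + 490*(-39) + 35*(1170 - 3150*35 - 13*(-39) + 35*35*(-39)))/35) = (18225 - 15610)/(12495 + (1/35)*(1/35)*(-44100 - 19110 + 35*(1170 - 110250 + 507 - 47775))) = 2615/(12495 + (1/35)*(1/35)*(-44100 - 19110 + 35*(-156348))) = 2615/(12495 + (1/35)*(1/35)*(-44100 - 19110 - 5472180)) = 2615/(12495 + (1/35)*(1/35)*(-5535390)) = 2615/(12495 - 158154/35) = 2615/(279171/35) = 2615*(35/279171) = 91525/279171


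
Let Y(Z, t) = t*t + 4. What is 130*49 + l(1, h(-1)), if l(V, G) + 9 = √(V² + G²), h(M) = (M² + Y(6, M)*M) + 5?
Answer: 6361 + √2 ≈ 6362.4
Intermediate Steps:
Y(Z, t) = 4 + t² (Y(Z, t) = t² + 4 = 4 + t²)
h(M) = 5 + M² + M*(4 + M²) (h(M) = (M² + (4 + M²)*M) + 5 = (M² + M*(4 + M²)) + 5 = 5 + M² + M*(4 + M²))
l(V, G) = -9 + √(G² + V²) (l(V, G) = -9 + √(V² + G²) = -9 + √(G² + V²))
130*49 + l(1, h(-1)) = 130*49 + (-9 + √((5 + (-1)² - (4 + (-1)²))² + 1²)) = 6370 + (-9 + √((5 + 1 - (4 + 1))² + 1)) = 6370 + (-9 + √((5 + 1 - 1*5)² + 1)) = 6370 + (-9 + √((5 + 1 - 5)² + 1)) = 6370 + (-9 + √(1² + 1)) = 6370 + (-9 + √(1 + 1)) = 6370 + (-9 + √2) = 6361 + √2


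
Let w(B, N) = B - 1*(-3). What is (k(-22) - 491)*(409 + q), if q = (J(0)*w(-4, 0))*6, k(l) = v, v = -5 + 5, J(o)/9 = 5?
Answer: -68249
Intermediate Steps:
J(o) = 45 (J(o) = 9*5 = 45)
w(B, N) = 3 + B (w(B, N) = B + 3 = 3 + B)
v = 0
k(l) = 0
q = -270 (q = (45*(3 - 4))*6 = (45*(-1))*6 = -45*6 = -270)
(k(-22) - 491)*(409 + q) = (0 - 491)*(409 - 270) = -491*139 = -68249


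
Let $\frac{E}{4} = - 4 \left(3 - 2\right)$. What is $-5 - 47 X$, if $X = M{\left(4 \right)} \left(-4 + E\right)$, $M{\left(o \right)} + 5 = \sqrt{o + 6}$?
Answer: $-4705 + 940 \sqrt{10} \approx -1732.5$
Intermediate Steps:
$M{\left(o \right)} = -5 + \sqrt{6 + o}$ ($M{\left(o \right)} = -5 + \sqrt{o + 6} = -5 + \sqrt{6 + o}$)
$E = -16$ ($E = 4 \left(- 4 \left(3 - 2\right)\right) = 4 \left(\left(-4\right) 1\right) = 4 \left(-4\right) = -16$)
$X = 100 - 20 \sqrt{10}$ ($X = \left(-5 + \sqrt{6 + 4}\right) \left(-4 - 16\right) = \left(-5 + \sqrt{10}\right) \left(-20\right) = 100 - 20 \sqrt{10} \approx 36.754$)
$-5 - 47 X = -5 - 47 \left(100 - 20 \sqrt{10}\right) = -5 - \left(4700 - 940 \sqrt{10}\right) = -4705 + 940 \sqrt{10}$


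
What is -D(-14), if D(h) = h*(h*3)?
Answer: -588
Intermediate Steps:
D(h) = 3*h² (D(h) = h*(3*h) = 3*h²)
-D(-14) = -3*(-14)² = -3*196 = -1*588 = -588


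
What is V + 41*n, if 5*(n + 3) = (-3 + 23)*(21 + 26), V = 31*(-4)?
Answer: 7461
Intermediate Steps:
V = -124
n = 185 (n = -3 + ((-3 + 23)*(21 + 26))/5 = -3 + (20*47)/5 = -3 + (1/5)*940 = -3 + 188 = 185)
V + 41*n = -124 + 41*185 = -124 + 7585 = 7461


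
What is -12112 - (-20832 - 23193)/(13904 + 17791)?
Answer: -25589721/2113 ≈ -12111.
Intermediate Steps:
-12112 - (-20832 - 23193)/(13904 + 17791) = -12112 - (-44025)/31695 = -12112 - 1*(-2935/2113) = -12112 + 2935/2113 = -25589721/2113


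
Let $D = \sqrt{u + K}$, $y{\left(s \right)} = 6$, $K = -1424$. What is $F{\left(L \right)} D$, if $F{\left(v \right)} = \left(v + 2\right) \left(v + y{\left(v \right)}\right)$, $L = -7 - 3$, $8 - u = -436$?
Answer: $448 i \sqrt{5} \approx 1001.8 i$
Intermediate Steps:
$u = 444$ ($u = 8 - -436 = 8 + 436 = 444$)
$L = -10$
$F{\left(v \right)} = \left(2 + v\right) \left(6 + v\right)$ ($F{\left(v \right)} = \left(v + 2\right) \left(v + 6\right) = \left(2 + v\right) \left(6 + v\right)$)
$D = 14 i \sqrt{5}$ ($D = \sqrt{444 - 1424} = \sqrt{-980} = 14 i \sqrt{5} \approx 31.305 i$)
$F{\left(L \right)} D = \left(12 + \left(-10\right)^{2} + 8 \left(-10\right)\right) 14 i \sqrt{5} = \left(12 + 100 - 80\right) 14 i \sqrt{5} = 32 \cdot 14 i \sqrt{5} = 448 i \sqrt{5}$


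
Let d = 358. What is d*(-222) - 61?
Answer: -79537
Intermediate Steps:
d*(-222) - 61 = 358*(-222) - 61 = -79476 - 61 = -79537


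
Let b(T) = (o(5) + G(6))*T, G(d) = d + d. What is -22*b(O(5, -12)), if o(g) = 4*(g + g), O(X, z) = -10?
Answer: 11440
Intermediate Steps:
G(d) = 2*d
o(g) = 8*g (o(g) = 4*(2*g) = 8*g)
b(T) = 52*T (b(T) = (8*5 + 2*6)*T = (40 + 12)*T = 52*T)
-22*b(O(5, -12)) = -1144*(-10) = -22*(-520) = 11440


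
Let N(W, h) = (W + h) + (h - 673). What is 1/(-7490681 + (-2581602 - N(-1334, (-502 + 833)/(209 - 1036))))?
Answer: -827/8328117590 ≈ -9.9302e-8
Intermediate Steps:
N(W, h) = -673 + W + 2*h (N(W, h) = (W + h) + (-673 + h) = -673 + W + 2*h)
1/(-7490681 + (-2581602 - N(-1334, (-502 + 833)/(209 - 1036)))) = 1/(-7490681 + (-2581602 - (-673 - 1334 + 2*((-502 + 833)/(209 - 1036))))) = 1/(-7490681 + (-2581602 - (-673 - 1334 + 2*(331/(-827))))) = 1/(-7490681 + (-2581602 - (-673 - 1334 + 2*(331*(-1/827))))) = 1/(-7490681 + (-2581602 - (-673 - 1334 + 2*(-331/827)))) = 1/(-7490681 + (-2581602 - (-673 - 1334 - 662/827))) = 1/(-7490681 + (-2581602 - 1*(-1660451/827))) = 1/(-7490681 + (-2581602 + 1660451/827)) = 1/(-7490681 - 2133324403/827) = 1/(-8328117590/827) = -827/8328117590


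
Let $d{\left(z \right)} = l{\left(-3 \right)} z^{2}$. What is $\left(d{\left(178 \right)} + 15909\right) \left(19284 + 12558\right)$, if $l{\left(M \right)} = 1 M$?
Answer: $-2520071406$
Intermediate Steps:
$l{\left(M \right)} = M$
$d{\left(z \right)} = - 3 z^{2}$
$\left(d{\left(178 \right)} + 15909\right) \left(19284 + 12558\right) = \left(- 3 \cdot 178^{2} + 15909\right) \left(19284 + 12558\right) = \left(\left(-3\right) 31684 + 15909\right) 31842 = \left(-95052 + 15909\right) 31842 = \left(-79143\right) 31842 = -2520071406$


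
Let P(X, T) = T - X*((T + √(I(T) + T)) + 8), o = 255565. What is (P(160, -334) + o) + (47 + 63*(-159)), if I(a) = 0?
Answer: 297421 - 160*I*√334 ≈ 2.9742e+5 - 2924.1*I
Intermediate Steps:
P(X, T) = T - X*(8 + T + √T) (P(X, T) = T - X*((T + √(0 + T)) + 8) = T - X*((T + √T) + 8) = T - X*(8 + T + √T))
(P(160, -334) + o) + (47 + 63*(-159)) = ((-334 - 8*160 - 1*(-334)*160 - 1*160*√(-334)) + 255565) + (47 + 63*(-159)) = ((-334 - 1280 + 53440 - 1*160*I*√334) + 255565) + (47 - 10017) = ((-334 - 1280 + 53440 - 160*I*√334) + 255565) - 9970 = ((51826 - 160*I*√334) + 255565) - 9970 = (307391 - 160*I*√334) - 9970 = 297421 - 160*I*√334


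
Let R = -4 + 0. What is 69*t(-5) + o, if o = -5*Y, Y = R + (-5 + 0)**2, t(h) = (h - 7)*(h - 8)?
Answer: 10659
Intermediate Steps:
R = -4
t(h) = (-8 + h)*(-7 + h) (t(h) = (-7 + h)*(-8 + h) = (-8 + h)*(-7 + h))
Y = 21 (Y = -4 + (-5 + 0)**2 = -4 + (-5)**2 = -4 + 25 = 21)
o = -105 (o = -5*21 = -105)
69*t(-5) + o = 69*(56 + (-5)**2 - 15*(-5)) - 105 = 69*(56 + 25 + 75) - 105 = 69*156 - 105 = 10764 - 105 = 10659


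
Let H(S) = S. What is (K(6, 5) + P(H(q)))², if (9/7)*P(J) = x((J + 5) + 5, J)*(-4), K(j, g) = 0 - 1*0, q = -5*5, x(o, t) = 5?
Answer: 19600/81 ≈ 241.98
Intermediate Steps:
q = -25
K(j, g) = 0 (K(j, g) = 0 + 0 = 0)
P(J) = -140/9 (P(J) = 7*(5*(-4))/9 = (7/9)*(-20) = -140/9)
(K(6, 5) + P(H(q)))² = (0 - 140/9)² = (-140/9)² = 19600/81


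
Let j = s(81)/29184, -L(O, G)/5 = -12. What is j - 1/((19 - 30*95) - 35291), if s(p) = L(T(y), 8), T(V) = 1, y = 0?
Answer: 96521/46356352 ≈ 0.0020822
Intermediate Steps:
L(O, G) = 60 (L(O, G) = -5*(-12) = 60)
s(p) = 60
j = 5/2432 (j = 60/29184 = 60*(1/29184) = 5/2432 ≈ 0.0020559)
j - 1/((19 - 30*95) - 35291) = 5/2432 - 1/((19 - 30*95) - 35291) = 5/2432 - 1/((19 - 2850) - 35291) = 5/2432 - 1/(-2831 - 35291) = 5/2432 - 1/(-38122) = 5/2432 - 1*(-1/38122) = 5/2432 + 1/38122 = 96521/46356352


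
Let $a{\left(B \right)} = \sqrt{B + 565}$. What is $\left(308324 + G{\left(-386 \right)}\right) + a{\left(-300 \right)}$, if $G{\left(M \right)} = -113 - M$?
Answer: $308597 + \sqrt{265} \approx 3.0861 \cdot 10^{5}$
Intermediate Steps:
$a{\left(B \right)} = \sqrt{565 + B}$
$\left(308324 + G{\left(-386 \right)}\right) + a{\left(-300 \right)} = \left(308324 - -273\right) + \sqrt{565 - 300} = \left(308324 + \left(-113 + 386\right)\right) + \sqrt{265} = \left(308324 + 273\right) + \sqrt{265} = 308597 + \sqrt{265}$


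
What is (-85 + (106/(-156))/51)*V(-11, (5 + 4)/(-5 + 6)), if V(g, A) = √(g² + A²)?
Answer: -338183*√202/3978 ≈ -1208.3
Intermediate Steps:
V(g, A) = √(A² + g²)
(-85 + (106/(-156))/51)*V(-11, (5 + 4)/(-5 + 6)) = (-85 + (106/(-156))/51)*√(((5 + 4)/(-5 + 6))² + (-11)²) = (-85 + (106*(-1/156))*(1/51))*√((9/1)² + 121) = (-85 - 53/78*1/51)*√((9*1)² + 121) = (-85 - 53/3978)*√(9² + 121) = -338183*√(81 + 121)/3978 = -338183*√202/3978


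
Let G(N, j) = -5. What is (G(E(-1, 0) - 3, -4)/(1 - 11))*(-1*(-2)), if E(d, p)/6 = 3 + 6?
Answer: 1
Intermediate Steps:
E(d, p) = 54 (E(d, p) = 6*(3 + 6) = 6*9 = 54)
(G(E(-1, 0) - 3, -4)/(1 - 11))*(-1*(-2)) = (-5/(1 - 11))*(-1*(-2)) = (-5/(-10))*2 = -1/10*(-5)*2 = (1/2)*2 = 1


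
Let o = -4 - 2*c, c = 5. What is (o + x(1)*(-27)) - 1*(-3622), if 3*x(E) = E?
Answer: 3599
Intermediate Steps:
x(E) = E/3
o = -14 (o = -4 - 2*5 = -4 - 10 = -14)
(o + x(1)*(-27)) - 1*(-3622) = (-14 + ((⅓)*1)*(-27)) - 1*(-3622) = (-14 + (⅓)*(-27)) + 3622 = (-14 - 9) + 3622 = -23 + 3622 = 3599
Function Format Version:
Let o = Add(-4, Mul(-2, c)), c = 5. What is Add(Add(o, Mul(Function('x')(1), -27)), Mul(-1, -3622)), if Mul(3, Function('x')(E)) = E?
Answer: 3599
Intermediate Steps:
Function('x')(E) = Mul(Rational(1, 3), E)
o = -14 (o = Add(-4, Mul(-2, 5)) = Add(-4, -10) = -14)
Add(Add(o, Mul(Function('x')(1), -27)), Mul(-1, -3622)) = Add(Add(-14, Mul(Mul(Rational(1, 3), 1), -27)), Mul(-1, -3622)) = Add(Add(-14, Mul(Rational(1, 3), -27)), 3622) = Add(Add(-14, -9), 3622) = Add(-23, 3622) = 3599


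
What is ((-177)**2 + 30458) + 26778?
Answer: 88565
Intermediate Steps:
((-177)**2 + 30458) + 26778 = (31329 + 30458) + 26778 = 61787 + 26778 = 88565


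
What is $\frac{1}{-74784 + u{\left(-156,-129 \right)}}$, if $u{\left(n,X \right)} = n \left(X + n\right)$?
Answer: $- \frac{1}{30324} \approx -3.2977 \cdot 10^{-5}$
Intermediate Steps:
$\frac{1}{-74784 + u{\left(-156,-129 \right)}} = \frac{1}{-74784 - 156 \left(-129 - 156\right)} = \frac{1}{-74784 - -44460} = \frac{1}{-74784 + 44460} = \frac{1}{-30324} = - \frac{1}{30324}$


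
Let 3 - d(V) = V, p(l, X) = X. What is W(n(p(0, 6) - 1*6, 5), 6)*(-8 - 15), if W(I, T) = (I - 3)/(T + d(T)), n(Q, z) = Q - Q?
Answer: 23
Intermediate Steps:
d(V) = 3 - V
n(Q, z) = 0
W(I, T) = -1 + I/3 (W(I, T) = (I - 3)/(T + (3 - T)) = (-3 + I)/3 = (-3 + I)*(⅓) = -1 + I/3)
W(n(p(0, 6) - 1*6, 5), 6)*(-8 - 15) = (-1 + (⅓)*0)*(-8 - 15) = (-1 + 0)*(-23) = -1*(-23) = 23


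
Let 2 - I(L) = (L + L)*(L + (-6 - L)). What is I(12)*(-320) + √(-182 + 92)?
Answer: -46720 + 3*I*√10 ≈ -46720.0 + 9.4868*I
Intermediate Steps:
I(L) = 2 + 12*L (I(L) = 2 - (L + L)*(L + (-6 - L)) = 2 - 2*L*(-6) = 2 - (-12)*L = 2 + 12*L)
I(12)*(-320) + √(-182 + 92) = (2 + 12*12)*(-320) + √(-182 + 92) = (2 + 144)*(-320) + √(-90) = 146*(-320) + 3*I*√10 = -46720 + 3*I*√10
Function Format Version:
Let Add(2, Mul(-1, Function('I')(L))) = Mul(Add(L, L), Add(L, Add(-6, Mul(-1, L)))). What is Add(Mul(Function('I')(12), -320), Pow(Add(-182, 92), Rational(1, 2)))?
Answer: Add(-46720, Mul(3, I, Pow(10, Rational(1, 2)))) ≈ Add(-46720., Mul(9.4868, I))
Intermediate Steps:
Function('I')(L) = Add(2, Mul(12, L)) (Function('I')(L) = Add(2, Mul(-1, Mul(Add(L, L), Add(L, Add(-6, Mul(-1, L)))))) = Add(2, Mul(-1, Mul(Mul(2, L), -6))) = Add(2, Mul(-1, Mul(-12, L))) = Add(2, Mul(12, L)))
Add(Mul(Function('I')(12), -320), Pow(Add(-182, 92), Rational(1, 2))) = Add(Mul(Add(2, Mul(12, 12)), -320), Pow(Add(-182, 92), Rational(1, 2))) = Add(Mul(Add(2, 144), -320), Pow(-90, Rational(1, 2))) = Add(Mul(146, -320), Mul(3, I, Pow(10, Rational(1, 2)))) = Add(-46720, Mul(3, I, Pow(10, Rational(1, 2))))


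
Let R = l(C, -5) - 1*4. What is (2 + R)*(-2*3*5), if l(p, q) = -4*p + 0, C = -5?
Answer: -540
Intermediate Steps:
l(p, q) = -4*p
R = 16 (R = -4*(-5) - 1*4 = 20 - 4 = 16)
(2 + R)*(-2*3*5) = (2 + 16)*(-2*3*5) = 18*(-6*5) = 18*(-30) = -540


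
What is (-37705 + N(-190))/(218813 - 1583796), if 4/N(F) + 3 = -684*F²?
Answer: 931027055119/33704710324149 ≈ 0.027623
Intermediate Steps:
N(F) = 4/(-3 - 684*F²)
(-37705 + N(-190))/(218813 - 1583796) = (-37705 - 4/(3 + 684*(-190)²))/(218813 - 1583796) = (-37705 - 4/(3 + 684*36100))/(-1364983) = (-37705 - 4/(3 + 24692400))*(-1/1364983) = (-37705 - 4/24692403)*(-1/1364983) = -931027055119/24692403*(-1/1364983) = 931027055119/33704710324149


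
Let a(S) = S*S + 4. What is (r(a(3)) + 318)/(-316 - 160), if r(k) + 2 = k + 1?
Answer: -165/238 ≈ -0.69328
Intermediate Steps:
a(S) = 4 + S**2 (a(S) = S**2 + 4 = 4 + S**2)
r(k) = -1 + k (r(k) = -2 + (k + 1) = -2 + (1 + k) = -1 + k)
(r(a(3)) + 318)/(-316 - 160) = ((-1 + (4 + 3**2)) + 318)/(-316 - 160) = ((-1 + (4 + 9)) + 318)/(-476) = ((-1 + 13) + 318)*(-1/476) = (12 + 318)*(-1/476) = 330*(-1/476) = -165/238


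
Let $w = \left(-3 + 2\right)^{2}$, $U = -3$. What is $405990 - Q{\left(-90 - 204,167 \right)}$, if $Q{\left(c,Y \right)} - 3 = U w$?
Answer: $405990$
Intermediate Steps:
$w = 1$ ($w = \left(-1\right)^{2} = 1$)
$Q{\left(c,Y \right)} = 0$ ($Q{\left(c,Y \right)} = 3 - 3 = 0$)
$405990 - Q{\left(-90 - 204,167 \right)} = 405990 - 0 = 405990 + 0 = 405990$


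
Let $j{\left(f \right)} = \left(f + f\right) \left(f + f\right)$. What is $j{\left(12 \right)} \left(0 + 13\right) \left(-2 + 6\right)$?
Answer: $29952$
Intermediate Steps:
$j{\left(f \right)} = 4 f^{2}$ ($j{\left(f \right)} = 2 f 2 f = 4 f^{2}$)
$j{\left(12 \right)} \left(0 + 13\right) \left(-2 + 6\right) = 4 \cdot 12^{2} \left(0 + 13\right) \left(-2 + 6\right) = 4 \cdot 144 \cdot 13 \cdot 4 = 576 \cdot 52 = 29952$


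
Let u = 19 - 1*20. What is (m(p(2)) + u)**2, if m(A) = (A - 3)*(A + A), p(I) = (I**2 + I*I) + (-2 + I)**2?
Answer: 6241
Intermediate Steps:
p(I) = (-2 + I)**2 + 2*I**2 (p(I) = (I**2 + I**2) + (-2 + I)**2 = 2*I**2 + (-2 + I)**2 = (-2 + I)**2 + 2*I**2)
u = -1 (u = 19 - 20 = -1)
m(A) = 2*A*(-3 + A) (m(A) = (-3 + A)*(2*A) = 2*A*(-3 + A))
(m(p(2)) + u)**2 = (2*((-2 + 2)**2 + 2*2**2)*(-3 + ((-2 + 2)**2 + 2*2**2)) - 1)**2 = (2*(0**2 + 2*4)*(-3 + (0**2 + 2*4)) - 1)**2 = (2*(0 + 8)*(-3 + (0 + 8)) - 1)**2 = (2*8*(-3 + 8) - 1)**2 = (2*8*5 - 1)**2 = (80 - 1)**2 = 79**2 = 6241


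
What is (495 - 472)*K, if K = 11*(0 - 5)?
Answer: -1265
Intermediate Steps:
K = -55 (K = 11*(-5) = -55)
(495 - 472)*K = (495 - 472)*(-55) = 23*(-55) = -1265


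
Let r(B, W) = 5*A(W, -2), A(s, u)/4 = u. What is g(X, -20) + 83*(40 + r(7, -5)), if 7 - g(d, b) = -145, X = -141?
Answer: 152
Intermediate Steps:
g(d, b) = 152 (g(d, b) = 7 - 1*(-145) = 7 + 145 = 152)
A(s, u) = 4*u
r(B, W) = -40 (r(B, W) = 5*(4*(-2)) = 5*(-8) = -40)
g(X, -20) + 83*(40 + r(7, -5)) = 152 + 83*(40 - 40) = 152 + 83*0 = 152 + 0 = 152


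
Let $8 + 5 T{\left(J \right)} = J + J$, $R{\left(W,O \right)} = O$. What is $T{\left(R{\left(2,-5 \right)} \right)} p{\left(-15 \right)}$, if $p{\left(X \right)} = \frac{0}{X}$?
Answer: $0$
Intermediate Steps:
$T{\left(J \right)} = - \frac{8}{5} + \frac{2 J}{5}$ ($T{\left(J \right)} = - \frac{8}{5} + \frac{J + J}{5} = - \frac{8}{5} + \frac{2 J}{5}$)
$p{\left(X \right)} = 0$
$T{\left(R{\left(2,-5 \right)} \right)} p{\left(-15 \right)} = \left(- \frac{8}{5} + \frac{2}{5} \left(-5\right)\right) 0 = \left(- \frac{8}{5} - 2\right) 0 = \left(- \frac{18}{5}\right) 0 = 0$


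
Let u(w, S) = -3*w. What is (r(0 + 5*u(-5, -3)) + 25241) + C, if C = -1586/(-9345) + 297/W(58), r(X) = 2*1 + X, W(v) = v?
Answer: 13725476633/542010 ≈ 25323.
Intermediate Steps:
r(X) = 2 + X
C = 2867453/542010 (C = -1586/(-9345) + 297/58 = -1586*(-1/9345) + 297*(1/58) = 1586/9345 + 297/58 = 2867453/542010 ≈ 5.2904)
(r(0 + 5*u(-5, -3)) + 25241) + C = ((2 + (0 + 5*(-3*(-5)))) + 25241) + 2867453/542010 = ((2 + (0 + 5*15)) + 25241) + 2867453/542010 = ((2 + (0 + 75)) + 25241) + 2867453/542010 = ((2 + 75) + 25241) + 2867453/542010 = (77 + 25241) + 2867453/542010 = 25318 + 2867453/542010 = 13725476633/542010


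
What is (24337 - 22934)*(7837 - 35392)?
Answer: -38659665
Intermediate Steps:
(24337 - 22934)*(7837 - 35392) = 1403*(-27555) = -38659665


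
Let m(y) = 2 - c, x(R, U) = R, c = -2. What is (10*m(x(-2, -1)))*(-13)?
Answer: -520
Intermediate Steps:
m(y) = 4 (m(y) = 2 - 1*(-2) = 2 + 2 = 4)
(10*m(x(-2, -1)))*(-13) = (10*4)*(-13) = 40*(-13) = -520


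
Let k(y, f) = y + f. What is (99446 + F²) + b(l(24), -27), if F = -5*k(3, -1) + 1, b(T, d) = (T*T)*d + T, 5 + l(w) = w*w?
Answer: -8703009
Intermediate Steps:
l(w) = -5 + w² (l(w) = -5 + w*w = -5 + w²)
k(y, f) = f + y
b(T, d) = T + d*T² (b(T, d) = T²*d + T = d*T² + T = T + d*T²)
F = -9 (F = -5*(-1 + 3) + 1 = -5*2 + 1 = -10 + 1 = -9)
(99446 + F²) + b(l(24), -27) = (99446 + (-9)²) + (-5 + 24²)*(1 + (-5 + 24²)*(-27)) = (99446 + 81) + (-5 + 576)*(1 + (-5 + 576)*(-27)) = 99527 + 571*(1 + 571*(-27)) = 99527 + 571*(1 - 15417) = 99527 + 571*(-15416) = 99527 - 8802536 = -8703009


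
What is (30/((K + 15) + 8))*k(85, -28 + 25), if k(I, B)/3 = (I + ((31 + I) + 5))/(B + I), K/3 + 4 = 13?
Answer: 927/205 ≈ 4.5219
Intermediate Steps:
K = 27 (K = -12 + 3*13 = -12 + 39 = 27)
k(I, B) = 3*(36 + 2*I)/(B + I) (k(I, B) = 3*((I + ((31 + I) + 5))/(B + I)) = 3*((I + (36 + I))/(B + I)) = 3*((36 + 2*I)/(B + I)) = 3*(36 + 2*I)/(B + I))
(30/((K + 15) + 8))*k(85, -28 + 25) = (30/((27 + 15) + 8))*(6*(18 + 85)/((-28 + 25) + 85)) = (30/(42 + 8))*(6*103/(-3 + 85)) = (30/50)*(6*103/82) = (30*(1/50))*(6*(1/82)*103) = (⅗)*(309/41) = 927/205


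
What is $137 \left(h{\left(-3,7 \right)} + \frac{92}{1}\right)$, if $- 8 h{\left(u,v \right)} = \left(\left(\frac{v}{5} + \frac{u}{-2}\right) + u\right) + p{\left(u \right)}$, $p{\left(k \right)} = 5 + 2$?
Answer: $\frac{998867}{80} \approx 12486.0$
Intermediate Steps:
$p{\left(k \right)} = 7$
$h{\left(u,v \right)} = - \frac{7}{8} - \frac{u}{16} - \frac{v}{40}$ ($h{\left(u,v \right)} = - \frac{\left(\left(\frac{v}{5} + \frac{u}{-2}\right) + u\right) + 7}{8} = - \frac{\left(\left(v \frac{1}{5} + u \left(- \frac{1}{2}\right)\right) + u\right) + 7}{8} = - \frac{\left(\left(\frac{v}{5} - \frac{u}{2}\right) + u\right) + 7}{8} = - \frac{\left(\left(- \frac{u}{2} + \frac{v}{5}\right) + u\right) + 7}{8} = - \frac{\left(\frac{u}{2} + \frac{v}{5}\right) + 7}{8} = - \frac{7 + \frac{u}{2} + \frac{v}{5}}{8} = - \frac{7}{8} - \frac{u}{16} - \frac{v}{40}$)
$137 \left(h{\left(-3,7 \right)} + \frac{92}{1}\right) = 137 \left(\left(- \frac{7}{8} - - \frac{3}{16} - \frac{7}{40}\right) + \frac{92}{1}\right) = 137 \left(\left(- \frac{7}{8} + \frac{3}{16} - \frac{7}{40}\right) + 92 \cdot 1\right) = 137 \left(- \frac{69}{80} + 92\right) = 137 \cdot \frac{7291}{80} = \frac{998867}{80}$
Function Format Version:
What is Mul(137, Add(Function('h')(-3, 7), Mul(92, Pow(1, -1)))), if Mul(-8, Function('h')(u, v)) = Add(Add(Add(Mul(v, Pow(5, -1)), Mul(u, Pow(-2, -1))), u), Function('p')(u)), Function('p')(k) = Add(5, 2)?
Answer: Rational(998867, 80) ≈ 12486.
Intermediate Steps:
Function('p')(k) = 7
Function('h')(u, v) = Add(Rational(-7, 8), Mul(Rational(-1, 16), u), Mul(Rational(-1, 40), v)) (Function('h')(u, v) = Mul(Rational(-1, 8), Add(Add(Add(Mul(v, Pow(5, -1)), Mul(u, Pow(-2, -1))), u), 7)) = Mul(Rational(-1, 8), Add(Add(Add(Mul(v, Rational(1, 5)), Mul(u, Rational(-1, 2))), u), 7)) = Mul(Rational(-1, 8), Add(Add(Add(Mul(Rational(1, 5), v), Mul(Rational(-1, 2), u)), u), 7)) = Mul(Rational(-1, 8), Add(Add(Add(Mul(Rational(-1, 2), u), Mul(Rational(1, 5), v)), u), 7)) = Mul(Rational(-1, 8), Add(Add(Mul(Rational(1, 2), u), Mul(Rational(1, 5), v)), 7)) = Mul(Rational(-1, 8), Add(7, Mul(Rational(1, 2), u), Mul(Rational(1, 5), v))) = Add(Rational(-7, 8), Mul(Rational(-1, 16), u), Mul(Rational(-1, 40), v)))
Mul(137, Add(Function('h')(-3, 7), Mul(92, Pow(1, -1)))) = Mul(137, Add(Add(Rational(-7, 8), Mul(Rational(-1, 16), -3), Mul(Rational(-1, 40), 7)), Mul(92, Pow(1, -1)))) = Mul(137, Add(Add(Rational(-7, 8), Rational(3, 16), Rational(-7, 40)), Mul(92, 1))) = Mul(137, Add(Rational(-69, 80), 92)) = Mul(137, Rational(7291, 80)) = Rational(998867, 80)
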